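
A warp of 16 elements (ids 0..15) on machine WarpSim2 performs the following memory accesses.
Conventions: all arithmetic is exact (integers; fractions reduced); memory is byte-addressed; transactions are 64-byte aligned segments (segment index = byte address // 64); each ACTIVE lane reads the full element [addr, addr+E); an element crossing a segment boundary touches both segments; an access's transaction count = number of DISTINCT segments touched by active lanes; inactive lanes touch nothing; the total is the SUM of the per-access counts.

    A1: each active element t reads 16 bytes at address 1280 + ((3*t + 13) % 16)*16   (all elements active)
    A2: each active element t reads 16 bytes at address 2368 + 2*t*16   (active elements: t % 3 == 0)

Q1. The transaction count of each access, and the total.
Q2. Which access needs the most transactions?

A1: 4 transactions
A2: 6 transactions

Answer: 4,6; total 10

Answer: A2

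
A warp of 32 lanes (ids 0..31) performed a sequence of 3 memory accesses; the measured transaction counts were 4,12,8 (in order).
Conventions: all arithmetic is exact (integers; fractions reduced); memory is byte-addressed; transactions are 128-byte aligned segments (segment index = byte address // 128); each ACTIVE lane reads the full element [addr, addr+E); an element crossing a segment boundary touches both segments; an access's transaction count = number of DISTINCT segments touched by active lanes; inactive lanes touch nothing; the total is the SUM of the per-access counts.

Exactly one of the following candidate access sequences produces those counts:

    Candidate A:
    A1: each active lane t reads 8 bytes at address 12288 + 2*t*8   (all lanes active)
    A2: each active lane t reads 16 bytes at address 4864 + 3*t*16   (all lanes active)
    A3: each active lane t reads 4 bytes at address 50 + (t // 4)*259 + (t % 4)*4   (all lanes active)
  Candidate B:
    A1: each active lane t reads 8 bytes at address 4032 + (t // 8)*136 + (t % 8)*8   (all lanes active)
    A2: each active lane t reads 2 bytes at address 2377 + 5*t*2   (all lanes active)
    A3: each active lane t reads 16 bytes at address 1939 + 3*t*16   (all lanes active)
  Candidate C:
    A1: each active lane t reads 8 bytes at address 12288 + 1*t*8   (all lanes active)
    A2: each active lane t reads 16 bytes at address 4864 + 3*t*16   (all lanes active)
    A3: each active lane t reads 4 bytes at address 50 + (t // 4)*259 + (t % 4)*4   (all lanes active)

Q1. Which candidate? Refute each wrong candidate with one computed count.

B: A1 gives 5 transactions, not 4
C: A1 gives 2 transactions, not 4
A: all counts match (4,12,8)

Answer: A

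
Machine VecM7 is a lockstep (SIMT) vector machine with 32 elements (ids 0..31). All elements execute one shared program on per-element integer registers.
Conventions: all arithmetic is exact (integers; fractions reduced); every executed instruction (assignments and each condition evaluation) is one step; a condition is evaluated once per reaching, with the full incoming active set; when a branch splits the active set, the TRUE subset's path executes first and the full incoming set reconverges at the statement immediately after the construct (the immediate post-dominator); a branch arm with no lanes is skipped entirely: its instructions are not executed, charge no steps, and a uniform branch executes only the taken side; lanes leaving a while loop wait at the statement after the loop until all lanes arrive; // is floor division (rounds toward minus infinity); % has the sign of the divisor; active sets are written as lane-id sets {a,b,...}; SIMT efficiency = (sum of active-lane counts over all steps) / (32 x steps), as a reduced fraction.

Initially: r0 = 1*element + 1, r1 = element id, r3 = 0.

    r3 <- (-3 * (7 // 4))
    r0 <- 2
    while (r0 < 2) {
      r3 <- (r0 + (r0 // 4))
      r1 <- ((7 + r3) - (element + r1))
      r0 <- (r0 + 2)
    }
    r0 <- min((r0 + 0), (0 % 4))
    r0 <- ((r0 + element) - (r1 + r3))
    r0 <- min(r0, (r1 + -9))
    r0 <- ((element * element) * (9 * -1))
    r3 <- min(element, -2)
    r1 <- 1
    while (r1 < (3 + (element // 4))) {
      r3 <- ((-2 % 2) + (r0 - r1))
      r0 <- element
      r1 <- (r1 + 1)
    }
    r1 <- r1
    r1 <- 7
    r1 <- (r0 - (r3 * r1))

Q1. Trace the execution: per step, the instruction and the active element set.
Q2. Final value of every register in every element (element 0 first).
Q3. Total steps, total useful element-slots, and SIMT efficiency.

step 0: r3 <- (-3 * (7 // 4))        {0,1,2,3,4,5,6,7,8,9,10,11,12,13,14,15,16,17,18,19,20,21,22,23,24,25,26,27,28,29,30,31}
step 1: r0 <- 2                      {0,1,2,3,4,5,6,7,8,9,10,11,12,13,14,15,16,17,18,19,20,21,22,23,24,25,26,27,28,29,30,31}
step 2: eval (r0 < 2)                {0,1,2,3,4,5,6,7,8,9,10,11,12,13,14,15,16,17,18,19,20,21,22,23,24,25,26,27,28,29,30,31}
step 3: r0 <- min((r0 + 0), (0 % 4)) {0,1,2,3,4,5,6,7,8,9,10,11,12,13,14,15,16,17,18,19,20,21,22,23,24,25,26,27,28,29,30,31}
step 4: r0 <- ((r0 + element) - (r1 + r3)) {0,1,2,3,4,5,6,7,8,9,10,11,12,13,14,15,16,17,18,19,20,21,22,23,24,25,26,27,28,29,30,31}
step 5: r0 <- min(r0, (r1 + -9))     {0,1,2,3,4,5,6,7,8,9,10,11,12,13,14,15,16,17,18,19,20,21,22,23,24,25,26,27,28,29,30,31}
step 6: r0 <- ((element * element) * (9 * -1)) {0,1,2,3,4,5,6,7,8,9,10,11,12,13,14,15,16,17,18,19,20,21,22,23,24,25,26,27,28,29,30,31}
step 7: r3 <- min(element, -2)       {0,1,2,3,4,5,6,7,8,9,10,11,12,13,14,15,16,17,18,19,20,21,22,23,24,25,26,27,28,29,30,31}
step 8: r1 <- 1                      {0,1,2,3,4,5,6,7,8,9,10,11,12,13,14,15,16,17,18,19,20,21,22,23,24,25,26,27,28,29,30,31}
step 9: eval (r1 < (3 + (element // 4))) {0,1,2,3,4,5,6,7,8,9,10,11,12,13,14,15,16,17,18,19,20,21,22,23,24,25,26,27,28,29,30,31}
step 10: r3 <- ((-2 % 2) + (r0 - r1)) {0,1,2,3,4,5,6,7,8,9,10,11,12,13,14,15,16,17,18,19,20,21,22,23,24,25,26,27,28,29,30,31}
step 11: r0 <- element                {0,1,2,3,4,5,6,7,8,9,10,11,12,13,14,15,16,17,18,19,20,21,22,23,24,25,26,27,28,29,30,31}
step 12: r1 <- (r1 + 1)               {0,1,2,3,4,5,6,7,8,9,10,11,12,13,14,15,16,17,18,19,20,21,22,23,24,25,26,27,28,29,30,31}
step 13: eval (r1 < (3 + (element // 4))) {0,1,2,3,4,5,6,7,8,9,10,11,12,13,14,15,16,17,18,19,20,21,22,23,24,25,26,27,28,29,30,31}
step 14: r3 <- ((-2 % 2) + (r0 - r1)) {0,1,2,3,4,5,6,7,8,9,10,11,12,13,14,15,16,17,18,19,20,21,22,23,24,25,26,27,28,29,30,31}
step 15: r0 <- element                {0,1,2,3,4,5,6,7,8,9,10,11,12,13,14,15,16,17,18,19,20,21,22,23,24,25,26,27,28,29,30,31}
step 16: r1 <- (r1 + 1)               {0,1,2,3,4,5,6,7,8,9,10,11,12,13,14,15,16,17,18,19,20,21,22,23,24,25,26,27,28,29,30,31}
step 17: eval (r1 < (3 + (element // 4))) {0,1,2,3,4,5,6,7,8,9,10,11,12,13,14,15,16,17,18,19,20,21,22,23,24,25,26,27,28,29,30,31}
step 18: r3 <- ((-2 % 2) + (r0 - r1)) {4,5,6,7,8,9,10,11,12,13,14,15,16,17,18,19,20,21,22,23,24,25,26,27,28,29,30,31}
step 19: r0 <- element                {4,5,6,7,8,9,10,11,12,13,14,15,16,17,18,19,20,21,22,23,24,25,26,27,28,29,30,31}
step 20: r1 <- (r1 + 1)               {4,5,6,7,8,9,10,11,12,13,14,15,16,17,18,19,20,21,22,23,24,25,26,27,28,29,30,31}
step 21: eval (r1 < (3 + (element // 4))) {4,5,6,7,8,9,10,11,12,13,14,15,16,17,18,19,20,21,22,23,24,25,26,27,28,29,30,31}
step 22: r3 <- ((-2 % 2) + (r0 - r1)) {8,9,10,11,12,13,14,15,16,17,18,19,20,21,22,23,24,25,26,27,28,29,30,31}
step 23: r0 <- element                {8,9,10,11,12,13,14,15,16,17,18,19,20,21,22,23,24,25,26,27,28,29,30,31}
step 24: r1 <- (r1 + 1)               {8,9,10,11,12,13,14,15,16,17,18,19,20,21,22,23,24,25,26,27,28,29,30,31}
step 25: eval (r1 < (3 + (element // 4))) {8,9,10,11,12,13,14,15,16,17,18,19,20,21,22,23,24,25,26,27,28,29,30,31}
step 26: r3 <- ((-2 % 2) + (r0 - r1)) {12,13,14,15,16,17,18,19,20,21,22,23,24,25,26,27,28,29,30,31}
step 27: r0 <- element                {12,13,14,15,16,17,18,19,20,21,22,23,24,25,26,27,28,29,30,31}
step 28: r1 <- (r1 + 1)               {12,13,14,15,16,17,18,19,20,21,22,23,24,25,26,27,28,29,30,31}
step 29: eval (r1 < (3 + (element // 4))) {12,13,14,15,16,17,18,19,20,21,22,23,24,25,26,27,28,29,30,31}
step 30: r3 <- ((-2 % 2) + (r0 - r1)) {16,17,18,19,20,21,22,23,24,25,26,27,28,29,30,31}
step 31: r0 <- element                {16,17,18,19,20,21,22,23,24,25,26,27,28,29,30,31}
step 32: r1 <- (r1 + 1)               {16,17,18,19,20,21,22,23,24,25,26,27,28,29,30,31}
step 33: eval (r1 < (3 + (element // 4))) {16,17,18,19,20,21,22,23,24,25,26,27,28,29,30,31}
step 34: r3 <- ((-2 % 2) + (r0 - r1)) {20,21,22,23,24,25,26,27,28,29,30,31}
step 35: r0 <- element                {20,21,22,23,24,25,26,27,28,29,30,31}
step 36: r1 <- (r1 + 1)               {20,21,22,23,24,25,26,27,28,29,30,31}
step 37: eval (r1 < (3 + (element // 4))) {20,21,22,23,24,25,26,27,28,29,30,31}
step 38: r3 <- ((-2 % 2) + (r0 - r1)) {24,25,26,27,28,29,30,31}
step 39: r0 <- element                {24,25,26,27,28,29,30,31}
step 40: r1 <- (r1 + 1)               {24,25,26,27,28,29,30,31}
step 41: eval (r1 < (3 + (element // 4))) {24,25,26,27,28,29,30,31}
step 42: r3 <- ((-2 % 2) + (r0 - r1)) {28,29,30,31}
step 43: r0 <- element                {28,29,30,31}
step 44: r1 <- (r1 + 1)               {28,29,30,31}
step 45: eval (r1 < (3 + (element // 4))) {28,29,30,31}
step 46: r1 <- r1                     {0,1,2,3,4,5,6,7,8,9,10,11,12,13,14,15,16,17,18,19,20,21,22,23,24,25,26,27,28,29,30,31}
step 47: r1 <- 7                      {0,1,2,3,4,5,6,7,8,9,10,11,12,13,14,15,16,17,18,19,20,21,22,23,24,25,26,27,28,29,30,31}
step 48: r1 <- (r0 - (r3 * r1))       {0,1,2,3,4,5,6,7,8,9,10,11,12,13,14,15,16,17,18,19,20,21,22,23,24,25,26,27,28,29,30,31}

Answer: 49 steps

r0: 0,1,2,3,4,5,6,7,8,9,10,11,12,13,14,15,16,17,18,19,20,21,22,23,24,25,26,27,28,29,30,31
r1: 14,8,2,-4,-3,-9,-15,-21,-20,-26,-32,-38,-37,-43,-49,-55,-54,-60,-66,-72,-71,-77,-83,-89,-88,-94,-100,-106,-105,-111,-117,-123
r3: -2,-1,0,1,1,2,3,4,4,5,6,7,7,8,9,10,10,11,12,13,13,14,15,16,16,17,18,19,19,20,21,22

steps = 49; useful = 1120; efficiency = 1120/1568 = 5/7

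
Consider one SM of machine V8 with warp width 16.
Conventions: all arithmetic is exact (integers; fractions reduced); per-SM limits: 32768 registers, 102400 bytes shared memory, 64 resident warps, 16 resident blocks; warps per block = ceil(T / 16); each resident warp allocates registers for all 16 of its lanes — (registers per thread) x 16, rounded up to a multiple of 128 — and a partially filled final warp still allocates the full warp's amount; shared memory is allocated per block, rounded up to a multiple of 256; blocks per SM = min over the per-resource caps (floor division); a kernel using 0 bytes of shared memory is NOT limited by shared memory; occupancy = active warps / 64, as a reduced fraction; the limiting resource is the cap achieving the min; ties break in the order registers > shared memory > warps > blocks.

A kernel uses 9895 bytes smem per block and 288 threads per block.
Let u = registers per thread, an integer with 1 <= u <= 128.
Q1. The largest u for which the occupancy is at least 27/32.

Answer: u = 32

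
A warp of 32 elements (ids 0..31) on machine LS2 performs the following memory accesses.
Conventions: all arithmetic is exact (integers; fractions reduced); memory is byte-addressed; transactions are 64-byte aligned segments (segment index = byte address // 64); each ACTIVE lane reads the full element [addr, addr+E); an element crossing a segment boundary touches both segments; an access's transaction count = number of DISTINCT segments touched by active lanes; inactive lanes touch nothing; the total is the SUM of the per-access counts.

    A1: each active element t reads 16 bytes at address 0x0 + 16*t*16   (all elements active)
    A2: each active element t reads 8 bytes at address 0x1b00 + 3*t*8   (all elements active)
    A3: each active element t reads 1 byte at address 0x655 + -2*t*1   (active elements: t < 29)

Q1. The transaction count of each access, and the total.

A1: 32 transactions
A2: 12 transactions
A3: 2 transactions

Answer: 32,12,2; total 46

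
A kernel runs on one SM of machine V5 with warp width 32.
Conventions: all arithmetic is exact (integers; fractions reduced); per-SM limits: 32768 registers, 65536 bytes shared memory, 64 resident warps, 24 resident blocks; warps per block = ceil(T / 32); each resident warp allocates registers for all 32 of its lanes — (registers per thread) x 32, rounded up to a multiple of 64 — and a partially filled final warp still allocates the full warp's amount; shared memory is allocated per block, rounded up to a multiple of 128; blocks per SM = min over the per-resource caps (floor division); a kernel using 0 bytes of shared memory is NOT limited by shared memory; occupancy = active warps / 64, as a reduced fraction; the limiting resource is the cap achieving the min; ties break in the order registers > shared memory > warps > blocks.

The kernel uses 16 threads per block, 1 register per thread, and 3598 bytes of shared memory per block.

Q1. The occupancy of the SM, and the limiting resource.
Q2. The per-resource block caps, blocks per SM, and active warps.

Answer: occupancy 17/64, limited by shared memory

registers: 512 blocks
shared memory: 17 blocks
warps: 64 blocks
blocks: 24 blocks

Answer: 17 blocks, 17 active warps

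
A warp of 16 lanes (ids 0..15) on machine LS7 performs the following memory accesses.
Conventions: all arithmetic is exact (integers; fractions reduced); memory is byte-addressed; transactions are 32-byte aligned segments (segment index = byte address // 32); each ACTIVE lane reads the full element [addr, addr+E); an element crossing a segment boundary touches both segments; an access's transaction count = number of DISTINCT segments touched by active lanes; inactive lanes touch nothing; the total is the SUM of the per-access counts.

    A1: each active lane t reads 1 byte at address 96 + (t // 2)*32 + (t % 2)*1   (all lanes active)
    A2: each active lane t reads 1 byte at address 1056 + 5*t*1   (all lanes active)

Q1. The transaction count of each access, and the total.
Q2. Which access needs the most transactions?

A1: 8 transactions
A2: 3 transactions

Answer: 8,3; total 11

Answer: A1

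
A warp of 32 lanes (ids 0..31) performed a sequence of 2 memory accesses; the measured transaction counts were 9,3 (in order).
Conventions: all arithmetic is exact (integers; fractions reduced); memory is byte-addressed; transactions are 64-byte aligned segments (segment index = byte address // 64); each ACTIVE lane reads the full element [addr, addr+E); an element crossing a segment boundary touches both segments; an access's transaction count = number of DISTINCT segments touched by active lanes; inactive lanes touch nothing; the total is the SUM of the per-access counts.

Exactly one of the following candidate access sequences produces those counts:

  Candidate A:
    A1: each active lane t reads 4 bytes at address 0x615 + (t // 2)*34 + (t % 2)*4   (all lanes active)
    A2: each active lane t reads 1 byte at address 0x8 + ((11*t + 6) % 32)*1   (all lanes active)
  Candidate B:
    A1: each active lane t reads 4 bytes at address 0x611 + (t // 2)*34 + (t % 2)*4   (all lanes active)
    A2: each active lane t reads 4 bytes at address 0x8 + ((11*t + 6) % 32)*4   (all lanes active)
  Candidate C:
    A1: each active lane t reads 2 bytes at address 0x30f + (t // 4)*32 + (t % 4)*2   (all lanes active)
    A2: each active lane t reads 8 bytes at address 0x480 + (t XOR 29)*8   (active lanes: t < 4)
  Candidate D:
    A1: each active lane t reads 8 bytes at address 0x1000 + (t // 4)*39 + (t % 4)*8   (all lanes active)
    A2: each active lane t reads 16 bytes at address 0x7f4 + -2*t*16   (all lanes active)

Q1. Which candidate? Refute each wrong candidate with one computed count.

A: A2 gives 1 transaction, not 3
C: A1 gives 4 transactions, not 9
D: A1 gives 5 transactions, not 9
B: all counts match (9,3)

Answer: B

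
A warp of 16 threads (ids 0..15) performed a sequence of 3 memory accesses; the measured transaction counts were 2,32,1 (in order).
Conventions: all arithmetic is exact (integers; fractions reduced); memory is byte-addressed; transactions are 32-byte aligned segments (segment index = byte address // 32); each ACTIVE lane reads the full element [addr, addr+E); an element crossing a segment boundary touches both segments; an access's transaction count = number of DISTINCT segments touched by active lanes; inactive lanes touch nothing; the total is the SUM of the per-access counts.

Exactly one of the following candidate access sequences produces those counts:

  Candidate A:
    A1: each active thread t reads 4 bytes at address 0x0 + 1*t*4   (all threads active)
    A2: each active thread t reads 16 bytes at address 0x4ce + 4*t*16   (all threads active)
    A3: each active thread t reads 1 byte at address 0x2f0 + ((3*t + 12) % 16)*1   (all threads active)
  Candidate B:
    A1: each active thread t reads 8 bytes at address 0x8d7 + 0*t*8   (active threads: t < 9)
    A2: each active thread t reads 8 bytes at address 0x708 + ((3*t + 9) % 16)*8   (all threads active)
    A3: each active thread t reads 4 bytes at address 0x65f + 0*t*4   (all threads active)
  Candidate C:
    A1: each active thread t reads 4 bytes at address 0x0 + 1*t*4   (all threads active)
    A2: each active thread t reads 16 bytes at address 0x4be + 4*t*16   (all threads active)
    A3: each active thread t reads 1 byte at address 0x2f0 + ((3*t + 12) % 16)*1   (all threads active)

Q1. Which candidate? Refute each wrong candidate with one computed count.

A: A2 gives 16 transactions, not 32
B: A1 gives 1 transaction, not 2
C: all counts match (2,32,1)

Answer: C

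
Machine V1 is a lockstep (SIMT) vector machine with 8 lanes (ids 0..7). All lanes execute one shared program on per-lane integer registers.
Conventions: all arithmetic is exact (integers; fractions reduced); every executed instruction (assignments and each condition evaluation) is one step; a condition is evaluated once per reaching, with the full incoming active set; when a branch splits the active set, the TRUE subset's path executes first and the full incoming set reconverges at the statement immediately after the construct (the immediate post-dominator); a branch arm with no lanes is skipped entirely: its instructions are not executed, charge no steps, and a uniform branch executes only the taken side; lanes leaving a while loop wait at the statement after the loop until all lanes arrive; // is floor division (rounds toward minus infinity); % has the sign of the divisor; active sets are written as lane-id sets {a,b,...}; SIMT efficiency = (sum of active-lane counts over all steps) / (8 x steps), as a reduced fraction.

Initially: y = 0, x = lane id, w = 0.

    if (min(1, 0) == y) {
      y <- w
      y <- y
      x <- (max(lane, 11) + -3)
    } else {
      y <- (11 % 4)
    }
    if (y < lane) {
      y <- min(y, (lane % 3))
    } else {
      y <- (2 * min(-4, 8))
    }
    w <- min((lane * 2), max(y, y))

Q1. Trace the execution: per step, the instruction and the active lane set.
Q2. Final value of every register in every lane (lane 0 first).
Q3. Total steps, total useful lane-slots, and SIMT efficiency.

step 0: eval (min(1, 0) == y)        {0,1,2,3,4,5,6,7}
step 1: y <- w                       {0,1,2,3,4,5,6,7}
step 2: y <- y                       {0,1,2,3,4,5,6,7}
step 3: x <- (max(lane, 11) + -3)    {0,1,2,3,4,5,6,7}
step 4: eval (y < lane)              {0,1,2,3,4,5,6,7}
step 5: y <- min(y, (lane % 3))      {1,2,3,4,5,6,7}
step 6: y <- (2 * min(-4, 8))        {0}
step 7: w <- min((lane * 2), max(y, y)) {0,1,2,3,4,5,6,7}

Answer: 8 steps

y: -8,0,0,0,0,0,0,0
x: 8,8,8,8,8,8,8,8
w: -8,0,0,0,0,0,0,0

steps = 8; useful = 56; efficiency = 56/64 = 7/8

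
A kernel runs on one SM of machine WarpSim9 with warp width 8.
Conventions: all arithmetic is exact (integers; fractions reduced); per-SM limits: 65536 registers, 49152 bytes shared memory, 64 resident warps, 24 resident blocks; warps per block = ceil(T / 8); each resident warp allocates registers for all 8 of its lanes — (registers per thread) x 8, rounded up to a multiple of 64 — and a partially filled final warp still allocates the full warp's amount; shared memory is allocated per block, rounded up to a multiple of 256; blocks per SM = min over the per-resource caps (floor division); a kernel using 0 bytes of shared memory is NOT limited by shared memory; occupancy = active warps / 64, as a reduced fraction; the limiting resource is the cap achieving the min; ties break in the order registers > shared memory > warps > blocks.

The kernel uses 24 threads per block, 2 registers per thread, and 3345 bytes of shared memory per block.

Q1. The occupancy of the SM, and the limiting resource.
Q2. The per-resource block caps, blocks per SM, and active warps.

Answer: occupancy 39/64, limited by shared memory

registers: 341 blocks
shared memory: 13 blocks
warps: 21 blocks
blocks: 24 blocks

Answer: 13 blocks, 39 active warps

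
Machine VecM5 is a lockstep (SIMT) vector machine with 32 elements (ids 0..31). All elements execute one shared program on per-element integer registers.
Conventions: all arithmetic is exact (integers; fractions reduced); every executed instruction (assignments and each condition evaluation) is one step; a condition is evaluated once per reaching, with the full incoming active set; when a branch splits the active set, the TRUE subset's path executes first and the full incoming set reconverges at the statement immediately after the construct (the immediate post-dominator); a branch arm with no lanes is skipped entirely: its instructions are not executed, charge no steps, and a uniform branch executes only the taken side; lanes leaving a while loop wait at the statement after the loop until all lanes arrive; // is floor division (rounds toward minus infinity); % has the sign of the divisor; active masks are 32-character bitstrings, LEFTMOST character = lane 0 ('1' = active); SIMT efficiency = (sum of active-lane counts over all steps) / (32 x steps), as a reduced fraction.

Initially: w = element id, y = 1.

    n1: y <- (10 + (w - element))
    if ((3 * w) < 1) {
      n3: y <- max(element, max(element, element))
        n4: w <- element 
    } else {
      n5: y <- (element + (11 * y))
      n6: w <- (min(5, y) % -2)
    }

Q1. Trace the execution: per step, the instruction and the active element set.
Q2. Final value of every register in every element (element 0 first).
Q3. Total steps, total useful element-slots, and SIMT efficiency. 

step 0: y <- (10 + (w - element))    11111111111111111111111111111111
step 1: eval ((3 * w) < 1)           11111111111111111111111111111111
step 2: y <- max(element, max(element, element)) 10000000000000000000000000000000
step 3: w <- element                 10000000000000000000000000000000
step 4: y <- (element + (11 * y))    01111111111111111111111111111111
step 5: w <- (min(5, y) % -2)        01111111111111111111111111111111

Answer: 6 steps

w: 0,-1,-1,-1,-1,-1,-1,-1,-1,-1,-1,-1,-1,-1,-1,-1,-1,-1,-1,-1,-1,-1,-1,-1,-1,-1,-1,-1,-1,-1,-1,-1
y: 0,111,112,113,114,115,116,117,118,119,120,121,122,123,124,125,126,127,128,129,130,131,132,133,134,135,136,137,138,139,140,141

steps = 6; useful = 128; efficiency = 128/192 = 2/3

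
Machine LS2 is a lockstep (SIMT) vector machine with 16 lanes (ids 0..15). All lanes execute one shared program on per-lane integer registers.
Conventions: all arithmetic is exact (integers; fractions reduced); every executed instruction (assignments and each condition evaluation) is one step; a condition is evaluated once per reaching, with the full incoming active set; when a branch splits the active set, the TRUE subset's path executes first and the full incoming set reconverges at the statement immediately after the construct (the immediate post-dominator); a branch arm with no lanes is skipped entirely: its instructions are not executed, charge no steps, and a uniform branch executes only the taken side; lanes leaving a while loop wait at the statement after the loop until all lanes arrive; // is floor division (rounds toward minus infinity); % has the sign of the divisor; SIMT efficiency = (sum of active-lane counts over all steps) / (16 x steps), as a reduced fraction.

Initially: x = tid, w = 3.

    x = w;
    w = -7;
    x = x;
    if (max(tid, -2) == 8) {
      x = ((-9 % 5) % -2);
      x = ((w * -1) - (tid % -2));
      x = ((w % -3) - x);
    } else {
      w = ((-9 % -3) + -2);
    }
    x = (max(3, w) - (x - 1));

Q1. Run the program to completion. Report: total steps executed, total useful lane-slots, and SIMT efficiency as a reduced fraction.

Answer: 9 steps, 98 useful, 49/72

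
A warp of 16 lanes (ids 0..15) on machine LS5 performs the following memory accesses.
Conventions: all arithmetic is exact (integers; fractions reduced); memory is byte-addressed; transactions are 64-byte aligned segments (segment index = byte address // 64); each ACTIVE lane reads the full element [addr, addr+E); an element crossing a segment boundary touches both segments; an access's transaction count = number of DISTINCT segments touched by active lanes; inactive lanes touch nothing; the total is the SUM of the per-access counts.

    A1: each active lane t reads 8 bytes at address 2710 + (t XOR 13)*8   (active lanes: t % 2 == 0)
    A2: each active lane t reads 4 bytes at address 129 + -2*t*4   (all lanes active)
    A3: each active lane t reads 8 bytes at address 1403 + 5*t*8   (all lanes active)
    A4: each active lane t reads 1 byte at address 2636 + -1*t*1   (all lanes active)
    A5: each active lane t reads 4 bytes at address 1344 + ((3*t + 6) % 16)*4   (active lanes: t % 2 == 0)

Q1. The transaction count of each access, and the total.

A1: 3 transactions
A2: 3 transactions
A3: 11 transactions
A4: 2 transactions
A5: 1 transaction

Answer: 3,3,11,2,1; total 20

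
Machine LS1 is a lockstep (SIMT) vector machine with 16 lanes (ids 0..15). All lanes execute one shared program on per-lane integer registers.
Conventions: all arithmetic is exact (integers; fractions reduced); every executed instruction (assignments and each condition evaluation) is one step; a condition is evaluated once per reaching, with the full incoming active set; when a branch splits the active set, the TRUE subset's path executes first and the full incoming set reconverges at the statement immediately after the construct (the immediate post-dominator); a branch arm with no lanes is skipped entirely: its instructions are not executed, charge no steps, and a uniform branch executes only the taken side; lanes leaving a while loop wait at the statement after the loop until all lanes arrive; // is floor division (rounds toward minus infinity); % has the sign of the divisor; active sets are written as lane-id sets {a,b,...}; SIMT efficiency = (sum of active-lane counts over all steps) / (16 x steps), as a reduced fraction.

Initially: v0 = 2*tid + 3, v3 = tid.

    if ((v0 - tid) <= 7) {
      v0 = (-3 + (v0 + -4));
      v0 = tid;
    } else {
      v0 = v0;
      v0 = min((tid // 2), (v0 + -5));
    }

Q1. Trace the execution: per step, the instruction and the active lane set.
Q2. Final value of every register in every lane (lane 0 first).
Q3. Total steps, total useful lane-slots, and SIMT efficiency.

step 0: eval ((v0 - tid) <= 7)       {0,1,2,3,4,5,6,7,8,9,10,11,12,13,14,15}
step 1: v0 <- (-3 + (v0 + -4))       {0,1,2,3,4}
step 2: v0 <- tid                    {0,1,2,3,4}
step 3: v0 <- v0                     {5,6,7,8,9,10,11,12,13,14,15}
step 4: v0 <- min((tid // 2), (v0 + -5)) {5,6,7,8,9,10,11,12,13,14,15}

Answer: 5 steps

v0: 0,1,2,3,4,2,3,3,4,4,5,5,6,6,7,7
v3: 0,1,2,3,4,5,6,7,8,9,10,11,12,13,14,15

steps = 5; useful = 48; efficiency = 48/80 = 3/5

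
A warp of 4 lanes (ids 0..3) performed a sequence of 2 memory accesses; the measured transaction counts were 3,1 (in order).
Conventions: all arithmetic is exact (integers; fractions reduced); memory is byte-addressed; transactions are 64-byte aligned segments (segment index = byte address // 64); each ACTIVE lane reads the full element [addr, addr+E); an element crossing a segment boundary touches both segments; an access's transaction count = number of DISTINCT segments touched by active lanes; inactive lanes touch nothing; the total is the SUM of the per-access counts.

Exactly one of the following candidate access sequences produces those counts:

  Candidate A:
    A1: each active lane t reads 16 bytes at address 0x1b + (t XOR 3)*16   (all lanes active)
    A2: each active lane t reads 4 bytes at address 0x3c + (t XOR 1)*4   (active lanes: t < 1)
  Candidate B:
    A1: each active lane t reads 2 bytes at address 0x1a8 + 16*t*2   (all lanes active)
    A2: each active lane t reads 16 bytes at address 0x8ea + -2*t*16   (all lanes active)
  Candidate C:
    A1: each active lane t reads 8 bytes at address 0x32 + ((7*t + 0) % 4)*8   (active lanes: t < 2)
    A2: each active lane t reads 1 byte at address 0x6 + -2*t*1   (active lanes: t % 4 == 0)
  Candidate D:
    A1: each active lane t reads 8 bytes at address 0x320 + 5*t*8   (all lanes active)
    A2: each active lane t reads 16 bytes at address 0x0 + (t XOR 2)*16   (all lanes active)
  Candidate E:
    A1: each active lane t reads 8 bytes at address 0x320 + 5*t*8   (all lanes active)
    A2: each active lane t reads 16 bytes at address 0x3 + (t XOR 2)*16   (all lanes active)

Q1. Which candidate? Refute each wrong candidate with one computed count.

A: A1 gives 2 transactions, not 3
B: A2 gives 2 transactions, not 1
C: A1 gives 2 transactions, not 3
E: A2 gives 2 transactions, not 1
D: all counts match (3,1)

Answer: D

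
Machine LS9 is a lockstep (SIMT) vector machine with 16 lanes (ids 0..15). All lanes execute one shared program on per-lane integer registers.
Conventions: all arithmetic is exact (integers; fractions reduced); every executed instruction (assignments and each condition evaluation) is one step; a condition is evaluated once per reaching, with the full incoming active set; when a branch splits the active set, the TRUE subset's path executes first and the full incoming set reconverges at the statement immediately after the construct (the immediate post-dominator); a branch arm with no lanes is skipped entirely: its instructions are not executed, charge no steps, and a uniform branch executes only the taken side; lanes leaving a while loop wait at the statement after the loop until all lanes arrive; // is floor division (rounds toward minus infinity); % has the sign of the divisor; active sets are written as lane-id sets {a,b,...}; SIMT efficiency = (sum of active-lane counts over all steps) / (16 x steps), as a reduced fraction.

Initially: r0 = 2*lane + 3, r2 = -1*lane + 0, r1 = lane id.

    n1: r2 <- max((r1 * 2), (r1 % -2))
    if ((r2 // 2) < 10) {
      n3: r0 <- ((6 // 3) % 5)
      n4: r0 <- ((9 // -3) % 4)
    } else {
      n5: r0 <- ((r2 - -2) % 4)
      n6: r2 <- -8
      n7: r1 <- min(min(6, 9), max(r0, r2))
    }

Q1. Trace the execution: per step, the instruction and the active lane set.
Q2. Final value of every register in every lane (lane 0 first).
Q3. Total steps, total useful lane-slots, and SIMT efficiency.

step 0: r2 <- max((r1 * 2), (r1 % -2)) {0,1,2,3,4,5,6,7,8,9,10,11,12,13,14,15}
step 1: eval ((r2 // 2) < 10)        {0,1,2,3,4,5,6,7,8,9,10,11,12,13,14,15}
step 2: r0 <- ((6 // 3) % 5)         {0,1,2,3,4,5,6,7,8,9}
step 3: r0 <- ((9 // -3) % 4)        {0,1,2,3,4,5,6,7,8,9}
step 4: r0 <- ((r2 - -2) % 4)        {10,11,12,13,14,15}
step 5: r2 <- -8                     {10,11,12,13,14,15}
step 6: r1 <- min(min(6, 9), max(r0, r2)) {10,11,12,13,14,15}

Answer: 7 steps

r0: 1,1,1,1,1,1,1,1,1,1,2,0,2,0,2,0
r2: 0,2,4,6,8,10,12,14,16,18,-8,-8,-8,-8,-8,-8
r1: 0,1,2,3,4,5,6,7,8,9,2,0,2,0,2,0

steps = 7; useful = 70; efficiency = 70/112 = 5/8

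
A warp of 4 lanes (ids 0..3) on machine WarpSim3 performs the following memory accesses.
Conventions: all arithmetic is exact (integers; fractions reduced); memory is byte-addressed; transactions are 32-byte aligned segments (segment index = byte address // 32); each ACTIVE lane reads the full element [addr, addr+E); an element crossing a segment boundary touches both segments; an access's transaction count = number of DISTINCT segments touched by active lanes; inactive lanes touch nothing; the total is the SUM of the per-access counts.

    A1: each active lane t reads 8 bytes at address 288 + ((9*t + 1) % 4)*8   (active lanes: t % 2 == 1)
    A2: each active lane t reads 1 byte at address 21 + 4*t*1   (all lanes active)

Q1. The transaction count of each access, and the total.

A1: 1 transaction
A2: 2 transactions

Answer: 1,2; total 3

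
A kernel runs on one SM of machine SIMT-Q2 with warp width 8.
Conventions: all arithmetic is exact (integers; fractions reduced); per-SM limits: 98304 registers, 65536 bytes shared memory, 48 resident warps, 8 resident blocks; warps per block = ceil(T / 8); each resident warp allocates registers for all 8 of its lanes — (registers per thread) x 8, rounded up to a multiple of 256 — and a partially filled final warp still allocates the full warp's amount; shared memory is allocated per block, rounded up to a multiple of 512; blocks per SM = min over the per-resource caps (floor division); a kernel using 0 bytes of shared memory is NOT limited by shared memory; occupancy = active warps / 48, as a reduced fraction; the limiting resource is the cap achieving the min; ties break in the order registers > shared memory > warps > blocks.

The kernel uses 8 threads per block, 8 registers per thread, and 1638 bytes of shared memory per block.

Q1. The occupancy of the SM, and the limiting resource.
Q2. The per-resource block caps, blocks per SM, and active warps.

Answer: occupancy 1/6, limited by blocks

registers: 384 blocks
shared memory: 32 blocks
warps: 48 blocks
blocks: 8 blocks

Answer: 8 blocks, 8 active warps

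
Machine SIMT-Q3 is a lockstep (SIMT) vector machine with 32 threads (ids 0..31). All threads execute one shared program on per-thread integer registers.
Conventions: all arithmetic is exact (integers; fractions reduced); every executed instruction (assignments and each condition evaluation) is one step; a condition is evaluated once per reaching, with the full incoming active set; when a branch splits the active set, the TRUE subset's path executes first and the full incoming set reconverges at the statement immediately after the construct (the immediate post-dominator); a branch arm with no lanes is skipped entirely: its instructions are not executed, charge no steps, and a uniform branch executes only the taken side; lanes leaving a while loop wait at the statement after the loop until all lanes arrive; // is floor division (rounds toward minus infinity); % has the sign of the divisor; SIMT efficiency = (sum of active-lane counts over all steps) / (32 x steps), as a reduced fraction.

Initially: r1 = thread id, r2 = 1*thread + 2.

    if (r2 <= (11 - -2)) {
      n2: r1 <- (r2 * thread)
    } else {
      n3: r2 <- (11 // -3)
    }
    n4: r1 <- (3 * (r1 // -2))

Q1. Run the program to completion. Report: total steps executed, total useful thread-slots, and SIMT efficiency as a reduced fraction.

Answer: 4 steps, 96 useful, 3/4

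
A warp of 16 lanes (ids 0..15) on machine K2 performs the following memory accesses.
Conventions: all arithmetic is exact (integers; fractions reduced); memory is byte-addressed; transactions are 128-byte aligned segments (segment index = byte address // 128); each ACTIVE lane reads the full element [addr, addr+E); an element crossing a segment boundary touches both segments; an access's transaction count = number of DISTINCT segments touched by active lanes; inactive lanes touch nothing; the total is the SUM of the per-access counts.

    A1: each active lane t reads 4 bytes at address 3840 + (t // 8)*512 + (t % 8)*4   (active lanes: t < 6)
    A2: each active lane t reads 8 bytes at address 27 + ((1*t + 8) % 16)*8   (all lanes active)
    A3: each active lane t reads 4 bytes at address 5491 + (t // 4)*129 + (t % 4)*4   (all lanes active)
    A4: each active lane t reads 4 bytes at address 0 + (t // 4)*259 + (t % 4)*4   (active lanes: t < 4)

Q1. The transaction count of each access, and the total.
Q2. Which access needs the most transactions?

A1: 1 transaction
A2: 2 transactions
A3: 5 transactions
A4: 1 transaction

Answer: 1,2,5,1; total 9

Answer: A3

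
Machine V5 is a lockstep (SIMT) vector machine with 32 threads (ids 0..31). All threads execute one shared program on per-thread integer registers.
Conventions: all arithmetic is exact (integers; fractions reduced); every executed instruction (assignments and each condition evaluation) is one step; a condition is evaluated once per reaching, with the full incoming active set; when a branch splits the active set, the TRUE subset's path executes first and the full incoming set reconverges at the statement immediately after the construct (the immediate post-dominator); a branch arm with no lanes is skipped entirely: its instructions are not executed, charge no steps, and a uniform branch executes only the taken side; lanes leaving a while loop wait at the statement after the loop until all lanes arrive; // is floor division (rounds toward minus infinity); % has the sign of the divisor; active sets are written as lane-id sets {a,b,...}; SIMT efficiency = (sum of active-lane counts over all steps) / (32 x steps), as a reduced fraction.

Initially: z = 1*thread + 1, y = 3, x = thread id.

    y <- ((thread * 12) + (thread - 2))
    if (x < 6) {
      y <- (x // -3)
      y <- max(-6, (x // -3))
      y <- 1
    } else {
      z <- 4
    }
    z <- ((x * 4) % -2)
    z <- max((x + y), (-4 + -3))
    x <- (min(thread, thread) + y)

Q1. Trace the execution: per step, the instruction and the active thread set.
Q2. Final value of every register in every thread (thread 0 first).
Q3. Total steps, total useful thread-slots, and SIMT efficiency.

step 0: y <- ((thread * 12) + (thread - 2)) {0,1,2,3,4,5,6,7,8,9,10,11,12,13,14,15,16,17,18,19,20,21,22,23,24,25,26,27,28,29,30,31}
step 1: eval (x < 6)                 {0,1,2,3,4,5,6,7,8,9,10,11,12,13,14,15,16,17,18,19,20,21,22,23,24,25,26,27,28,29,30,31}
step 2: y <- (x // -3)               {0,1,2,3,4,5}
step 3: y <- max(-6, (x // -3))      {0,1,2,3,4,5}
step 4: y <- 1                       {0,1,2,3,4,5}
step 5: z <- 4                       {6,7,8,9,10,11,12,13,14,15,16,17,18,19,20,21,22,23,24,25,26,27,28,29,30,31}
step 6: z <- ((x * 4) % -2)          {0,1,2,3,4,5,6,7,8,9,10,11,12,13,14,15,16,17,18,19,20,21,22,23,24,25,26,27,28,29,30,31}
step 7: z <- max((x + y), (-4 + -3)) {0,1,2,3,4,5,6,7,8,9,10,11,12,13,14,15,16,17,18,19,20,21,22,23,24,25,26,27,28,29,30,31}
step 8: x <- (min(thread, thread) + y) {0,1,2,3,4,5,6,7,8,9,10,11,12,13,14,15,16,17,18,19,20,21,22,23,24,25,26,27,28,29,30,31}

Answer: 9 steps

z: 1,2,3,4,5,6,82,96,110,124,138,152,166,180,194,208,222,236,250,264,278,292,306,320,334,348,362,376,390,404,418,432
y: 1,1,1,1,1,1,76,89,102,115,128,141,154,167,180,193,206,219,232,245,258,271,284,297,310,323,336,349,362,375,388,401
x: 1,2,3,4,5,6,82,96,110,124,138,152,166,180,194,208,222,236,250,264,278,292,306,320,334,348,362,376,390,404,418,432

steps = 9; useful = 204; efficiency = 204/288 = 17/24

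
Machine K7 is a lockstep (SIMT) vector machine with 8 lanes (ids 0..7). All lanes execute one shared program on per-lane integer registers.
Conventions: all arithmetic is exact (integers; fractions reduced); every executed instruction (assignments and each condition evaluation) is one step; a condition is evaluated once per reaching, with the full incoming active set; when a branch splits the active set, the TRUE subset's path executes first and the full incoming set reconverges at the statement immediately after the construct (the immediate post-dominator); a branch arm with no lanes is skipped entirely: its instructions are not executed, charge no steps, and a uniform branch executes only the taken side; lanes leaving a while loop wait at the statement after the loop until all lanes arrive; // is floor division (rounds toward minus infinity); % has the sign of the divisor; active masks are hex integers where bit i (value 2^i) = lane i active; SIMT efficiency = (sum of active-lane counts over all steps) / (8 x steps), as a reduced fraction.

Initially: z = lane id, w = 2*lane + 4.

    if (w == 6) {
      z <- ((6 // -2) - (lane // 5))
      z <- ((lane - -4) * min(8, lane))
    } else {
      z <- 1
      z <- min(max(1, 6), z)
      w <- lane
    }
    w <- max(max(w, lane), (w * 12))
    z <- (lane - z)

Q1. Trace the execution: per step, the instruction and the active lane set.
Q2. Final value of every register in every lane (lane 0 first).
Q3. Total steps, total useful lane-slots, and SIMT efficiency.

step 0: eval (w == 6)                0xff
step 1: z <- ((6 // -2) - (lane // 5)) 0x02
step 2: z <- ((lane - -4) * min(8, lane)) 0x02
step 3: z <- 1                       0xfd
step 4: z <- min(max(1, 6), z)       0xfd
step 5: w <- lane                    0xfd
step 6: w <- max(max(w, lane), (w * 12)) 0xff
step 7: z <- (lane - z)              0xff

Answer: 8 steps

z: -1,-4,1,2,3,4,5,6
w: 0,72,24,36,48,60,72,84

steps = 8; useful = 47; efficiency = 47/64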